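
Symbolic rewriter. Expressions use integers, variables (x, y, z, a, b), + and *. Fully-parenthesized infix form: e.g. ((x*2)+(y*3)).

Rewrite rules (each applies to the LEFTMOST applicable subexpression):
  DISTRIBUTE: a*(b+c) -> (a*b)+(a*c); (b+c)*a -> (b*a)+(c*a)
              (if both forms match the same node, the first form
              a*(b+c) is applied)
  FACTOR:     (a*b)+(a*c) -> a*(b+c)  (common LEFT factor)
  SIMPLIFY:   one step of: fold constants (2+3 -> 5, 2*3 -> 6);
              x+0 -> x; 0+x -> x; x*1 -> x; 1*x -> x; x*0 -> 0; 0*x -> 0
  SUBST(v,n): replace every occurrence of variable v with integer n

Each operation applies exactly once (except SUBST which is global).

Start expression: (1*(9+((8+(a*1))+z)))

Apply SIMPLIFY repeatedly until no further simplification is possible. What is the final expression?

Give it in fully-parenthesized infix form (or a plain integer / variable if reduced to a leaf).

Answer: (9+((8+a)+z))

Derivation:
Start: (1*(9+((8+(a*1))+z)))
Step 1: at root: (1*(9+((8+(a*1))+z))) -> (9+((8+(a*1))+z)); overall: (1*(9+((8+(a*1))+z))) -> (9+((8+(a*1))+z))
Step 2: at RLR: (a*1) -> a; overall: (9+((8+(a*1))+z)) -> (9+((8+a)+z))
Fixed point: (9+((8+a)+z))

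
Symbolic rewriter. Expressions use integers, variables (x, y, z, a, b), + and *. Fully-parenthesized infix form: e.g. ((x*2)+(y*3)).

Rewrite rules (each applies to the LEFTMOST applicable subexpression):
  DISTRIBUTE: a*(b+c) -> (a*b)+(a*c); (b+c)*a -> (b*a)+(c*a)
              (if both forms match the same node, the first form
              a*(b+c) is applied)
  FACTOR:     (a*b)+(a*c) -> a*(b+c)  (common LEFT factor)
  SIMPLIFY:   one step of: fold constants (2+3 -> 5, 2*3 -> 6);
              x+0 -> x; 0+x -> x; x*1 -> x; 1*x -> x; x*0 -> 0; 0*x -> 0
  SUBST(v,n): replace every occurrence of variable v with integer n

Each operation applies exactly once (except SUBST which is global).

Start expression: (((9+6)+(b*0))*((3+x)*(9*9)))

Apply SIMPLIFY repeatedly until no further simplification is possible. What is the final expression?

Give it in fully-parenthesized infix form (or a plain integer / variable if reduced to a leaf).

Start: (((9+6)+(b*0))*((3+x)*(9*9)))
Step 1: at LL: (9+6) -> 15; overall: (((9+6)+(b*0))*((3+x)*(9*9))) -> ((15+(b*0))*((3+x)*(9*9)))
Step 2: at LR: (b*0) -> 0; overall: ((15+(b*0))*((3+x)*(9*9))) -> ((15+0)*((3+x)*(9*9)))
Step 3: at L: (15+0) -> 15; overall: ((15+0)*((3+x)*(9*9))) -> (15*((3+x)*(9*9)))
Step 4: at RR: (9*9) -> 81; overall: (15*((3+x)*(9*9))) -> (15*((3+x)*81))
Fixed point: (15*((3+x)*81))

Answer: (15*((3+x)*81))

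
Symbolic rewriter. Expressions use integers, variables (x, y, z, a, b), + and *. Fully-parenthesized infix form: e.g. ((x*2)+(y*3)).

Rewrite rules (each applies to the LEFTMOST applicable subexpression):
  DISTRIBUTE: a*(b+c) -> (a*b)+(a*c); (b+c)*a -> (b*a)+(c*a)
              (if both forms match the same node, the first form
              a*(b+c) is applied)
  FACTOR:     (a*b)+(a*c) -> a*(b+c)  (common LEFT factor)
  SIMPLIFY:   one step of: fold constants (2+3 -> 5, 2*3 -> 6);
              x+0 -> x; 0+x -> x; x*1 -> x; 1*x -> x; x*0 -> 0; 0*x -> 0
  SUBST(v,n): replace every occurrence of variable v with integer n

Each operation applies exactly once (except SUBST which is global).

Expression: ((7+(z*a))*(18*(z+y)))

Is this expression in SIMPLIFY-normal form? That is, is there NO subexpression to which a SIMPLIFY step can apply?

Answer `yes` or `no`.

Expression: ((7+(z*a))*(18*(z+y)))
Scanning for simplifiable subexpressions (pre-order)...
  at root: ((7+(z*a))*(18*(z+y))) (not simplifiable)
  at L: (7+(z*a)) (not simplifiable)
  at LR: (z*a) (not simplifiable)
  at R: (18*(z+y)) (not simplifiable)
  at RR: (z+y) (not simplifiable)
Result: no simplifiable subexpression found -> normal form.

Answer: yes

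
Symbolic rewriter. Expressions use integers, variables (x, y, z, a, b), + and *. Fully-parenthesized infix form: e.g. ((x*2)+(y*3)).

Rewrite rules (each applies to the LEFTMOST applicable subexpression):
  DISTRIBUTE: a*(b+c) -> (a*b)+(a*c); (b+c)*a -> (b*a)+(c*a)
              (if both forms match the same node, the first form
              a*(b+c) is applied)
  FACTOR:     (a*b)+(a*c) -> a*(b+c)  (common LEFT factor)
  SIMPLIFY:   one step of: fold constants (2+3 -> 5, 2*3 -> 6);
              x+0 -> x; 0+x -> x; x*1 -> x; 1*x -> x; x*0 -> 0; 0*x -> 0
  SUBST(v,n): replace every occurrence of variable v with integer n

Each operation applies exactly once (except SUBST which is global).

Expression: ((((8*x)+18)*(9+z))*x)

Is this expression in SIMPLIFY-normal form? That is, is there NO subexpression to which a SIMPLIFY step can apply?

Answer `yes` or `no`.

Expression: ((((8*x)+18)*(9+z))*x)
Scanning for simplifiable subexpressions (pre-order)...
  at root: ((((8*x)+18)*(9+z))*x) (not simplifiable)
  at L: (((8*x)+18)*(9+z)) (not simplifiable)
  at LL: ((8*x)+18) (not simplifiable)
  at LLL: (8*x) (not simplifiable)
  at LR: (9+z) (not simplifiable)
Result: no simplifiable subexpression found -> normal form.

Answer: yes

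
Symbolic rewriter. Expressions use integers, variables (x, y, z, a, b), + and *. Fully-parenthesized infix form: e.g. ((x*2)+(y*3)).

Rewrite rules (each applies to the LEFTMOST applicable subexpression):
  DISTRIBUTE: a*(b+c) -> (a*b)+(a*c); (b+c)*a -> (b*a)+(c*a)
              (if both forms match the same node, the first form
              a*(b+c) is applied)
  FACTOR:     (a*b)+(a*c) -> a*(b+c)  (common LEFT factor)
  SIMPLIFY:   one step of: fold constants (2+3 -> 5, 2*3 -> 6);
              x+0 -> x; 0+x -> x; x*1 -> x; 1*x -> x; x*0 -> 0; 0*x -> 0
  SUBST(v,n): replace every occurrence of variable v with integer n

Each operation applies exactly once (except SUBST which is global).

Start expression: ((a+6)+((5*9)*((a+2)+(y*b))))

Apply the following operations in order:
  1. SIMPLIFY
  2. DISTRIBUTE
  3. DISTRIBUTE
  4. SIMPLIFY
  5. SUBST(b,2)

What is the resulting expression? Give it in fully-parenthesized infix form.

Start: ((a+6)+((5*9)*((a+2)+(y*b))))
Apply SIMPLIFY at RL (target: (5*9)): ((a+6)+((5*9)*((a+2)+(y*b)))) -> ((a+6)+(45*((a+2)+(y*b))))
Apply DISTRIBUTE at R (target: (45*((a+2)+(y*b)))): ((a+6)+(45*((a+2)+(y*b)))) -> ((a+6)+((45*(a+2))+(45*(y*b))))
Apply DISTRIBUTE at RL (target: (45*(a+2))): ((a+6)+((45*(a+2))+(45*(y*b)))) -> ((a+6)+(((45*a)+(45*2))+(45*(y*b))))
Apply SIMPLIFY at RLR (target: (45*2)): ((a+6)+(((45*a)+(45*2))+(45*(y*b)))) -> ((a+6)+(((45*a)+90)+(45*(y*b))))
Apply SUBST(b,2): ((a+6)+(((45*a)+90)+(45*(y*b)))) -> ((a+6)+(((45*a)+90)+(45*(y*2))))

Answer: ((a+6)+(((45*a)+90)+(45*(y*2))))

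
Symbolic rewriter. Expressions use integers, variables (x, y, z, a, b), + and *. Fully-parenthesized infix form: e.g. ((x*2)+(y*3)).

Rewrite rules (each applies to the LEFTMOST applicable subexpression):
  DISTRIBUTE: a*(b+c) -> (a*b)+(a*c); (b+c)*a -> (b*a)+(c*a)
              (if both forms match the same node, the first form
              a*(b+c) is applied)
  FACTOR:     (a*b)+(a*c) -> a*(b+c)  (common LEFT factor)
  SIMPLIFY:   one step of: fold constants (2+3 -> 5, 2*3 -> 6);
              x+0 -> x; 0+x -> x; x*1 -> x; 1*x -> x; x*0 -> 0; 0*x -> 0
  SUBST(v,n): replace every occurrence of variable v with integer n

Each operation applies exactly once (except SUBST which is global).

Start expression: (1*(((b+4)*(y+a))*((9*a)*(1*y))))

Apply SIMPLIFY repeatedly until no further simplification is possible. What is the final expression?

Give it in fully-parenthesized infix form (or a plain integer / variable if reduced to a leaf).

Answer: (((b+4)*(y+a))*((9*a)*y))

Derivation:
Start: (1*(((b+4)*(y+a))*((9*a)*(1*y))))
Step 1: at root: (1*(((b+4)*(y+a))*((9*a)*(1*y)))) -> (((b+4)*(y+a))*((9*a)*(1*y))); overall: (1*(((b+4)*(y+a))*((9*a)*(1*y)))) -> (((b+4)*(y+a))*((9*a)*(1*y)))
Step 2: at RR: (1*y) -> y; overall: (((b+4)*(y+a))*((9*a)*(1*y))) -> (((b+4)*(y+a))*((9*a)*y))
Fixed point: (((b+4)*(y+a))*((9*a)*y))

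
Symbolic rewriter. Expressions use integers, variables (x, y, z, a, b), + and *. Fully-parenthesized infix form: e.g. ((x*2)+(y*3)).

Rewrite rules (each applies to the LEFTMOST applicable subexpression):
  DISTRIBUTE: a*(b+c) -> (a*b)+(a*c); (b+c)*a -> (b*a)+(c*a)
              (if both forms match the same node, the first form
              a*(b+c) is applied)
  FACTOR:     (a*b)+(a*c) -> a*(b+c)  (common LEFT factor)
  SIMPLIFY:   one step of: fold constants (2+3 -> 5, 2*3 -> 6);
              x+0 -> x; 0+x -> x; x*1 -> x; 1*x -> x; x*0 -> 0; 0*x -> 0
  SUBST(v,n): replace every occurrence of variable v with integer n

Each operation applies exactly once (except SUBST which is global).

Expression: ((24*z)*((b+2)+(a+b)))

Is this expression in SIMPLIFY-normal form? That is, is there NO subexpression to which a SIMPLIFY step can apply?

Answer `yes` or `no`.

Expression: ((24*z)*((b+2)+(a+b)))
Scanning for simplifiable subexpressions (pre-order)...
  at root: ((24*z)*((b+2)+(a+b))) (not simplifiable)
  at L: (24*z) (not simplifiable)
  at R: ((b+2)+(a+b)) (not simplifiable)
  at RL: (b+2) (not simplifiable)
  at RR: (a+b) (not simplifiable)
Result: no simplifiable subexpression found -> normal form.

Answer: yes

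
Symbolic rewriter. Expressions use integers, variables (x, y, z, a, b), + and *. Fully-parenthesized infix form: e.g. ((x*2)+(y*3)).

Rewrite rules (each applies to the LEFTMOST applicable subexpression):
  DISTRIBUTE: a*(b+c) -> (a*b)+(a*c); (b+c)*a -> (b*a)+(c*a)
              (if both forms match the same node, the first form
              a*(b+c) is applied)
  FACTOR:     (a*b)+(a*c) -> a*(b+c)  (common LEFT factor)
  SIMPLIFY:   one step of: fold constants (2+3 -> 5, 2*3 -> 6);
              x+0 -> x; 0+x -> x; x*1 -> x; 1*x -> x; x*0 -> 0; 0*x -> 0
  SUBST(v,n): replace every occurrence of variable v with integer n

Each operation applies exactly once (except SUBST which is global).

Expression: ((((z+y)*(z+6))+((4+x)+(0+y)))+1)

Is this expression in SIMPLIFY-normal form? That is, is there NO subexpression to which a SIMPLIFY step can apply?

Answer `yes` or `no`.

Expression: ((((z+y)*(z+6))+((4+x)+(0+y)))+1)
Scanning for simplifiable subexpressions (pre-order)...
  at root: ((((z+y)*(z+6))+((4+x)+(0+y)))+1) (not simplifiable)
  at L: (((z+y)*(z+6))+((4+x)+(0+y))) (not simplifiable)
  at LL: ((z+y)*(z+6)) (not simplifiable)
  at LLL: (z+y) (not simplifiable)
  at LLR: (z+6) (not simplifiable)
  at LR: ((4+x)+(0+y)) (not simplifiable)
  at LRL: (4+x) (not simplifiable)
  at LRR: (0+y) (SIMPLIFIABLE)
Found simplifiable subexpr at path LRR: (0+y)
One SIMPLIFY step would give: ((((z+y)*(z+6))+((4+x)+y))+1)
-> NOT in normal form.

Answer: no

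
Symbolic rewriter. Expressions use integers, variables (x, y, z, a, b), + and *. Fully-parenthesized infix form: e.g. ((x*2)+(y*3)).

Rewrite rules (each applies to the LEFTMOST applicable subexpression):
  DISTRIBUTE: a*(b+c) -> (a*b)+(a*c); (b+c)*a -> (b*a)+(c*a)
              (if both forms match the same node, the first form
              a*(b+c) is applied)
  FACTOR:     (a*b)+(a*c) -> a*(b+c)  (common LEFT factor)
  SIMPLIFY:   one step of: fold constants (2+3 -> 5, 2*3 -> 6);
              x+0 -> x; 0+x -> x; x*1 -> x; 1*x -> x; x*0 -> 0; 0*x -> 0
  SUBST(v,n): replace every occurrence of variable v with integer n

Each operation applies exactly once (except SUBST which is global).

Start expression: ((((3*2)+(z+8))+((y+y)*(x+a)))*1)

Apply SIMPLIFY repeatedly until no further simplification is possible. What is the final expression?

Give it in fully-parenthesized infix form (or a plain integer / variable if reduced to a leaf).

Answer: ((6+(z+8))+((y+y)*(x+a)))

Derivation:
Start: ((((3*2)+(z+8))+((y+y)*(x+a)))*1)
Step 1: at root: ((((3*2)+(z+8))+((y+y)*(x+a)))*1) -> (((3*2)+(z+8))+((y+y)*(x+a))); overall: ((((3*2)+(z+8))+((y+y)*(x+a)))*1) -> (((3*2)+(z+8))+((y+y)*(x+a)))
Step 2: at LL: (3*2) -> 6; overall: (((3*2)+(z+8))+((y+y)*(x+a))) -> ((6+(z+8))+((y+y)*(x+a)))
Fixed point: ((6+(z+8))+((y+y)*(x+a)))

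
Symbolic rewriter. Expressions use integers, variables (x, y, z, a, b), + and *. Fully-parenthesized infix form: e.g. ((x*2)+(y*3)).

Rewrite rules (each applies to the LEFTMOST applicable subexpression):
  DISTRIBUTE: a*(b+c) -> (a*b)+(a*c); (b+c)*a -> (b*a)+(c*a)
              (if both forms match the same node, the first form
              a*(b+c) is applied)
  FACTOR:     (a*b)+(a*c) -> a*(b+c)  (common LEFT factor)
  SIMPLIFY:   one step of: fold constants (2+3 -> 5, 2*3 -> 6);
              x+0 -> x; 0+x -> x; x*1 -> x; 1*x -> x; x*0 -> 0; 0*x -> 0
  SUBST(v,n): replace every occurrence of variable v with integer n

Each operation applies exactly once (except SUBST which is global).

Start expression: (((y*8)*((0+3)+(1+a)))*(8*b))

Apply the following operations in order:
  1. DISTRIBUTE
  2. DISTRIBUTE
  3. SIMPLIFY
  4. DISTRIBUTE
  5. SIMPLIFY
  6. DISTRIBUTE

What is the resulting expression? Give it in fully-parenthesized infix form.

Start: (((y*8)*((0+3)+(1+a)))*(8*b))
Apply DISTRIBUTE at L (target: ((y*8)*((0+3)+(1+a)))): (((y*8)*((0+3)+(1+a)))*(8*b)) -> ((((y*8)*(0+3))+((y*8)*(1+a)))*(8*b))
Apply DISTRIBUTE at root (target: ((((y*8)*(0+3))+((y*8)*(1+a)))*(8*b))): ((((y*8)*(0+3))+((y*8)*(1+a)))*(8*b)) -> ((((y*8)*(0+3))*(8*b))+(((y*8)*(1+a))*(8*b)))
Apply SIMPLIFY at LLR (target: (0+3)): ((((y*8)*(0+3))*(8*b))+(((y*8)*(1+a))*(8*b))) -> ((((y*8)*3)*(8*b))+(((y*8)*(1+a))*(8*b)))
Apply DISTRIBUTE at RL (target: ((y*8)*(1+a))): ((((y*8)*3)*(8*b))+(((y*8)*(1+a))*(8*b))) -> ((((y*8)*3)*(8*b))+((((y*8)*1)+((y*8)*a))*(8*b)))
Apply SIMPLIFY at RLL (target: ((y*8)*1)): ((((y*8)*3)*(8*b))+((((y*8)*1)+((y*8)*a))*(8*b))) -> ((((y*8)*3)*(8*b))+(((y*8)+((y*8)*a))*(8*b)))
Apply DISTRIBUTE at R (target: (((y*8)+((y*8)*a))*(8*b))): ((((y*8)*3)*(8*b))+(((y*8)+((y*8)*a))*(8*b))) -> ((((y*8)*3)*(8*b))+(((y*8)*(8*b))+(((y*8)*a)*(8*b))))

Answer: ((((y*8)*3)*(8*b))+(((y*8)*(8*b))+(((y*8)*a)*(8*b))))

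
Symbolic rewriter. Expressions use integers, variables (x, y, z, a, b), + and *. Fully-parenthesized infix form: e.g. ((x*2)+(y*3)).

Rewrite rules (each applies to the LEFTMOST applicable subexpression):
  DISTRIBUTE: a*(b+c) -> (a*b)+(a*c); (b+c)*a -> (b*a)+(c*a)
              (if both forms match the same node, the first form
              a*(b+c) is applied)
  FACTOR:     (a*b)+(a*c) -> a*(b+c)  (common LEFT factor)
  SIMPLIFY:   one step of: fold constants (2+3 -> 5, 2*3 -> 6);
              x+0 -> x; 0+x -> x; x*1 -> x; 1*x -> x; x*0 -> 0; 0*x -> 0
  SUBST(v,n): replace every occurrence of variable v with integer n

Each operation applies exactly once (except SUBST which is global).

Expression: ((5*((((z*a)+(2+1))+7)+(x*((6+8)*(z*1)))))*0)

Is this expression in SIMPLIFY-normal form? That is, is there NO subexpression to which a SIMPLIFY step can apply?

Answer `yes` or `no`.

Answer: no

Derivation:
Expression: ((5*((((z*a)+(2+1))+7)+(x*((6+8)*(z*1)))))*0)
Scanning for simplifiable subexpressions (pre-order)...
  at root: ((5*((((z*a)+(2+1))+7)+(x*((6+8)*(z*1)))))*0) (SIMPLIFIABLE)
  at L: (5*((((z*a)+(2+1))+7)+(x*((6+8)*(z*1))))) (not simplifiable)
  at LR: ((((z*a)+(2+1))+7)+(x*((6+8)*(z*1)))) (not simplifiable)
  at LRL: (((z*a)+(2+1))+7) (not simplifiable)
  at LRLL: ((z*a)+(2+1)) (not simplifiable)
  at LRLLL: (z*a) (not simplifiable)
  at LRLLR: (2+1) (SIMPLIFIABLE)
  at LRR: (x*((6+8)*(z*1))) (not simplifiable)
  at LRRR: ((6+8)*(z*1)) (not simplifiable)
  at LRRRL: (6+8) (SIMPLIFIABLE)
  at LRRRR: (z*1) (SIMPLIFIABLE)
Found simplifiable subexpr at path root: ((5*((((z*a)+(2+1))+7)+(x*((6+8)*(z*1)))))*0)
One SIMPLIFY step would give: 0
-> NOT in normal form.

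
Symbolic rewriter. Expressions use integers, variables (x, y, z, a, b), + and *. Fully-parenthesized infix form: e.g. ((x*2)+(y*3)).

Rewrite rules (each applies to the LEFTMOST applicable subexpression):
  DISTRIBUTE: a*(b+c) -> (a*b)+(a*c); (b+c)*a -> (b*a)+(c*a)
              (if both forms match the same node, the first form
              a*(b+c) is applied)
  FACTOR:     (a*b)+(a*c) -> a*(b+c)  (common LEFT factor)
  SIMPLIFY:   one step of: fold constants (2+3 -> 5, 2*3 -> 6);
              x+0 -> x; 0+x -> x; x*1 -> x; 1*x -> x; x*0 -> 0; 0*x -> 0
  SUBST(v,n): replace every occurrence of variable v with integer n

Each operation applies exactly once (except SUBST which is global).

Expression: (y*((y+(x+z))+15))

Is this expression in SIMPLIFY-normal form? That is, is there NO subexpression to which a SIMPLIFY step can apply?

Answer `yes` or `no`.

Answer: yes

Derivation:
Expression: (y*((y+(x+z))+15))
Scanning for simplifiable subexpressions (pre-order)...
  at root: (y*((y+(x+z))+15)) (not simplifiable)
  at R: ((y+(x+z))+15) (not simplifiable)
  at RL: (y+(x+z)) (not simplifiable)
  at RLR: (x+z) (not simplifiable)
Result: no simplifiable subexpression found -> normal form.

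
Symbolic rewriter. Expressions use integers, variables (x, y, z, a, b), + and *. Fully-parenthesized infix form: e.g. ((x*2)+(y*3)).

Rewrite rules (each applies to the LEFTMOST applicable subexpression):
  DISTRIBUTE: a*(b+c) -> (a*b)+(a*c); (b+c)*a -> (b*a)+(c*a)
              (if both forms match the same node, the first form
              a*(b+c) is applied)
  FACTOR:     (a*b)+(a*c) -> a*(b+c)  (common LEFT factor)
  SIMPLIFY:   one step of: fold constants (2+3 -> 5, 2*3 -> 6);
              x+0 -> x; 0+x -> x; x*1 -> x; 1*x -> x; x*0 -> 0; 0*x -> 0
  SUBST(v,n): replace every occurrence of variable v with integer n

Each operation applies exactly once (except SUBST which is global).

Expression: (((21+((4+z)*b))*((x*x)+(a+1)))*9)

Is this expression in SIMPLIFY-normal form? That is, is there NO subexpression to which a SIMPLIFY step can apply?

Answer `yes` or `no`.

Answer: yes

Derivation:
Expression: (((21+((4+z)*b))*((x*x)+(a+1)))*9)
Scanning for simplifiable subexpressions (pre-order)...
  at root: (((21+((4+z)*b))*((x*x)+(a+1)))*9) (not simplifiable)
  at L: ((21+((4+z)*b))*((x*x)+(a+1))) (not simplifiable)
  at LL: (21+((4+z)*b)) (not simplifiable)
  at LLR: ((4+z)*b) (not simplifiable)
  at LLRL: (4+z) (not simplifiable)
  at LR: ((x*x)+(a+1)) (not simplifiable)
  at LRL: (x*x) (not simplifiable)
  at LRR: (a+1) (not simplifiable)
Result: no simplifiable subexpression found -> normal form.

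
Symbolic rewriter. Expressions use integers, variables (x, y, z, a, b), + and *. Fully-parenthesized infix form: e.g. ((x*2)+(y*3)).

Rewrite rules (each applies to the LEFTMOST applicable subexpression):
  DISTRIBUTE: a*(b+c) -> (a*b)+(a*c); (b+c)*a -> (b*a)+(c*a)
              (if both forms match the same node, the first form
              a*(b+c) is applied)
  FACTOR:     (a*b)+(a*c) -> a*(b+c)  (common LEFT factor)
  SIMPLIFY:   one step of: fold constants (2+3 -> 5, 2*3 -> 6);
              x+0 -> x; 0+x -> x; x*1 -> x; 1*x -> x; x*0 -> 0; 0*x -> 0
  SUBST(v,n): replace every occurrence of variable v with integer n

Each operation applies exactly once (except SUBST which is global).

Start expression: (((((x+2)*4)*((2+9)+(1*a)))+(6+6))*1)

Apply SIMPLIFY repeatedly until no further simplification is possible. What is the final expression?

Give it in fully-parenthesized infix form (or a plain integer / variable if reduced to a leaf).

Start: (((((x+2)*4)*((2+9)+(1*a)))+(6+6))*1)
Step 1: at root: (((((x+2)*4)*((2+9)+(1*a)))+(6+6))*1) -> ((((x+2)*4)*((2+9)+(1*a)))+(6+6)); overall: (((((x+2)*4)*((2+9)+(1*a)))+(6+6))*1) -> ((((x+2)*4)*((2+9)+(1*a)))+(6+6))
Step 2: at LRL: (2+9) -> 11; overall: ((((x+2)*4)*((2+9)+(1*a)))+(6+6)) -> ((((x+2)*4)*(11+(1*a)))+(6+6))
Step 3: at LRR: (1*a) -> a; overall: ((((x+2)*4)*(11+(1*a)))+(6+6)) -> ((((x+2)*4)*(11+a))+(6+6))
Step 4: at R: (6+6) -> 12; overall: ((((x+2)*4)*(11+a))+(6+6)) -> ((((x+2)*4)*(11+a))+12)
Fixed point: ((((x+2)*4)*(11+a))+12)

Answer: ((((x+2)*4)*(11+a))+12)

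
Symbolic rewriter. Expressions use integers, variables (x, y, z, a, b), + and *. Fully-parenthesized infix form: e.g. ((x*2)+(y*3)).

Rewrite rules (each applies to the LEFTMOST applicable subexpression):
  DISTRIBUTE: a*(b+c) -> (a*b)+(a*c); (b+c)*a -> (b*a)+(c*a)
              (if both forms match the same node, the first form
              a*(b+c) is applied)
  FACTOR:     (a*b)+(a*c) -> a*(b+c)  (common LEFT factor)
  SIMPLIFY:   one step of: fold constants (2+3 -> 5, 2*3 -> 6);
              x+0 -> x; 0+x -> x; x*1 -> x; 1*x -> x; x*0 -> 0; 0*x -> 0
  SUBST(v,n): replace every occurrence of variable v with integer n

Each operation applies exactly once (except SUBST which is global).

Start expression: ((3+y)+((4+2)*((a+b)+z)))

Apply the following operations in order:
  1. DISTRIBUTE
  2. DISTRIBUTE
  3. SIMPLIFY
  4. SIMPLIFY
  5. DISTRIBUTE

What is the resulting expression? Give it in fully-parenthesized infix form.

Start: ((3+y)+((4+2)*((a+b)+z)))
Apply DISTRIBUTE at R (target: ((4+2)*((a+b)+z))): ((3+y)+((4+2)*((a+b)+z))) -> ((3+y)+(((4+2)*(a+b))+((4+2)*z)))
Apply DISTRIBUTE at RL (target: ((4+2)*(a+b))): ((3+y)+(((4+2)*(a+b))+((4+2)*z))) -> ((3+y)+((((4+2)*a)+((4+2)*b))+((4+2)*z)))
Apply SIMPLIFY at RLLL (target: (4+2)): ((3+y)+((((4+2)*a)+((4+2)*b))+((4+2)*z))) -> ((3+y)+(((6*a)+((4+2)*b))+((4+2)*z)))
Apply SIMPLIFY at RLRL (target: (4+2)): ((3+y)+(((6*a)+((4+2)*b))+((4+2)*z))) -> ((3+y)+(((6*a)+(6*b))+((4+2)*z)))
Apply DISTRIBUTE at RR (target: ((4+2)*z)): ((3+y)+(((6*a)+(6*b))+((4+2)*z))) -> ((3+y)+(((6*a)+(6*b))+((4*z)+(2*z))))

Answer: ((3+y)+(((6*a)+(6*b))+((4*z)+(2*z))))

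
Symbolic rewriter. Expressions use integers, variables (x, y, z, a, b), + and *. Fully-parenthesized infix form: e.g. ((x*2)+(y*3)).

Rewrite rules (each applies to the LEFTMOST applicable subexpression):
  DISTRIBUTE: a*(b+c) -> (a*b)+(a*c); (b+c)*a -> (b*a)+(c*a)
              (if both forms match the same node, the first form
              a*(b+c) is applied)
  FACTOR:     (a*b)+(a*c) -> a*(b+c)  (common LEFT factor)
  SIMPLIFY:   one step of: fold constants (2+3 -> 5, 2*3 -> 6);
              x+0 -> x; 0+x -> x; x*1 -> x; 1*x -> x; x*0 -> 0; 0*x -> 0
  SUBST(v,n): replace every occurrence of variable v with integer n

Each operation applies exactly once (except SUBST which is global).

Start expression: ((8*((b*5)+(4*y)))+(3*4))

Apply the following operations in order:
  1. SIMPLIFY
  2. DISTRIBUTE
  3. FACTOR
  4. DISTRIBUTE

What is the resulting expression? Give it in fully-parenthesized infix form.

Answer: (((8*(b*5))+(8*(4*y)))+12)

Derivation:
Start: ((8*((b*5)+(4*y)))+(3*4))
Apply SIMPLIFY at R (target: (3*4)): ((8*((b*5)+(4*y)))+(3*4)) -> ((8*((b*5)+(4*y)))+12)
Apply DISTRIBUTE at L (target: (8*((b*5)+(4*y)))): ((8*((b*5)+(4*y)))+12) -> (((8*(b*5))+(8*(4*y)))+12)
Apply FACTOR at L (target: ((8*(b*5))+(8*(4*y)))): (((8*(b*5))+(8*(4*y)))+12) -> ((8*((b*5)+(4*y)))+12)
Apply DISTRIBUTE at L (target: (8*((b*5)+(4*y)))): ((8*((b*5)+(4*y)))+12) -> (((8*(b*5))+(8*(4*y)))+12)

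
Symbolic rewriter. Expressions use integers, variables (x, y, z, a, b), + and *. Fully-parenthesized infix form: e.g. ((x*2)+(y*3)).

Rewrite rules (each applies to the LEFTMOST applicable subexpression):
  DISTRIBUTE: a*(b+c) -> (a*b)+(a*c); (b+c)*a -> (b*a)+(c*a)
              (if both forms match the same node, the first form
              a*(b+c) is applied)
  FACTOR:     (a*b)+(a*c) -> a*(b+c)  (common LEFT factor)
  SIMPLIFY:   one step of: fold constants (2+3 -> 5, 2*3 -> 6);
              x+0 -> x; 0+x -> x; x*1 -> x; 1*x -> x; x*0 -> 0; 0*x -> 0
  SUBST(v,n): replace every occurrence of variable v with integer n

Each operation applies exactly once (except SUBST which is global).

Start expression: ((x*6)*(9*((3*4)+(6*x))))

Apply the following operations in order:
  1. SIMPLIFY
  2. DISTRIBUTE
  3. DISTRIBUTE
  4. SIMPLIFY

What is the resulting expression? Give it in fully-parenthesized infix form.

Answer: (((x*6)*108)+((x*6)*(9*(6*x))))

Derivation:
Start: ((x*6)*(9*((3*4)+(6*x))))
Apply SIMPLIFY at RRL (target: (3*4)): ((x*6)*(9*((3*4)+(6*x)))) -> ((x*6)*(9*(12+(6*x))))
Apply DISTRIBUTE at R (target: (9*(12+(6*x)))): ((x*6)*(9*(12+(6*x)))) -> ((x*6)*((9*12)+(9*(6*x))))
Apply DISTRIBUTE at root (target: ((x*6)*((9*12)+(9*(6*x))))): ((x*6)*((9*12)+(9*(6*x)))) -> (((x*6)*(9*12))+((x*6)*(9*(6*x))))
Apply SIMPLIFY at LR (target: (9*12)): (((x*6)*(9*12))+((x*6)*(9*(6*x)))) -> (((x*6)*108)+((x*6)*(9*(6*x))))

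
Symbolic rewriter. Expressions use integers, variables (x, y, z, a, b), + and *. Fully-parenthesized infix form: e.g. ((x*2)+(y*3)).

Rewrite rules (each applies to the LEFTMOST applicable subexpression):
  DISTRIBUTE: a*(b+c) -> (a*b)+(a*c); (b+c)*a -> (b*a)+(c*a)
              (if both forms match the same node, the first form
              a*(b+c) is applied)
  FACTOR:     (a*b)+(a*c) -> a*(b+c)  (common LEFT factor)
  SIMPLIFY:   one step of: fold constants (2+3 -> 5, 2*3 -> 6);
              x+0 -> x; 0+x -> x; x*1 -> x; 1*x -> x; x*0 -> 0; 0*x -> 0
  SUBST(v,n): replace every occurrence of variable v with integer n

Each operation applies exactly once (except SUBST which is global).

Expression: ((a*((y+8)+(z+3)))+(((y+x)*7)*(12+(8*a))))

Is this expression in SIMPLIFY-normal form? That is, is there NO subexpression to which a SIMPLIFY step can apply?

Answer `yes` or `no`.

Answer: yes

Derivation:
Expression: ((a*((y+8)+(z+3)))+(((y+x)*7)*(12+(8*a))))
Scanning for simplifiable subexpressions (pre-order)...
  at root: ((a*((y+8)+(z+3)))+(((y+x)*7)*(12+(8*a)))) (not simplifiable)
  at L: (a*((y+8)+(z+3))) (not simplifiable)
  at LR: ((y+8)+(z+3)) (not simplifiable)
  at LRL: (y+8) (not simplifiable)
  at LRR: (z+3) (not simplifiable)
  at R: (((y+x)*7)*(12+(8*a))) (not simplifiable)
  at RL: ((y+x)*7) (not simplifiable)
  at RLL: (y+x) (not simplifiable)
  at RR: (12+(8*a)) (not simplifiable)
  at RRR: (8*a) (not simplifiable)
Result: no simplifiable subexpression found -> normal form.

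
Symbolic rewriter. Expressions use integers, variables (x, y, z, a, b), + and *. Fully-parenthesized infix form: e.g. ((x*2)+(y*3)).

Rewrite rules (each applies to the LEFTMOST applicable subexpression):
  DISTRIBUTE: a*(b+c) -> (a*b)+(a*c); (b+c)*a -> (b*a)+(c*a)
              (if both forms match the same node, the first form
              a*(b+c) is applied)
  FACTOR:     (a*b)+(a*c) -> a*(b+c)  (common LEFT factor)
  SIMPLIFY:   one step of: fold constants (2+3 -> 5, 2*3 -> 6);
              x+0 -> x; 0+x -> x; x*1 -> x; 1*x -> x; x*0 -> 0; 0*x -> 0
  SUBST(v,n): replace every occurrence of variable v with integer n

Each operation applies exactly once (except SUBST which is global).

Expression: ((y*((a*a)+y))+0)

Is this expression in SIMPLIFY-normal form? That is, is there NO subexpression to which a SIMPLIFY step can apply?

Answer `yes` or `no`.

Expression: ((y*((a*a)+y))+0)
Scanning for simplifiable subexpressions (pre-order)...
  at root: ((y*((a*a)+y))+0) (SIMPLIFIABLE)
  at L: (y*((a*a)+y)) (not simplifiable)
  at LR: ((a*a)+y) (not simplifiable)
  at LRL: (a*a) (not simplifiable)
Found simplifiable subexpr at path root: ((y*((a*a)+y))+0)
One SIMPLIFY step would give: (y*((a*a)+y))
-> NOT in normal form.

Answer: no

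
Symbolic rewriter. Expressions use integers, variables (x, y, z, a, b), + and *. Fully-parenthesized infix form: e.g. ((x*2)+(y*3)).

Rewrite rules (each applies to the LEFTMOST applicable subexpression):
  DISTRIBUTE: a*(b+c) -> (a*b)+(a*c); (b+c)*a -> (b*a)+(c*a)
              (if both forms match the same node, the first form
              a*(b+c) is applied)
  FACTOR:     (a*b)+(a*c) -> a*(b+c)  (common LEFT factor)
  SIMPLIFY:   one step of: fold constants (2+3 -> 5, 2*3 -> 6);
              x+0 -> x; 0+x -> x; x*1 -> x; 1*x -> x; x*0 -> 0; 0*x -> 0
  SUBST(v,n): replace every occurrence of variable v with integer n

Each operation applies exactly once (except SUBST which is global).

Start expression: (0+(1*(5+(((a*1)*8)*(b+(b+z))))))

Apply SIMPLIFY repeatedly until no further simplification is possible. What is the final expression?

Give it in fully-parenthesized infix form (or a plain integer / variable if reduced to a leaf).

Start: (0+(1*(5+(((a*1)*8)*(b+(b+z))))))
Step 1: at root: (0+(1*(5+(((a*1)*8)*(b+(b+z)))))) -> (1*(5+(((a*1)*8)*(b+(b+z))))); overall: (0+(1*(5+(((a*1)*8)*(b+(b+z)))))) -> (1*(5+(((a*1)*8)*(b+(b+z)))))
Step 2: at root: (1*(5+(((a*1)*8)*(b+(b+z))))) -> (5+(((a*1)*8)*(b+(b+z)))); overall: (1*(5+(((a*1)*8)*(b+(b+z))))) -> (5+(((a*1)*8)*(b+(b+z))))
Step 3: at RLL: (a*1) -> a; overall: (5+(((a*1)*8)*(b+(b+z)))) -> (5+((a*8)*(b+(b+z))))
Fixed point: (5+((a*8)*(b+(b+z))))

Answer: (5+((a*8)*(b+(b+z))))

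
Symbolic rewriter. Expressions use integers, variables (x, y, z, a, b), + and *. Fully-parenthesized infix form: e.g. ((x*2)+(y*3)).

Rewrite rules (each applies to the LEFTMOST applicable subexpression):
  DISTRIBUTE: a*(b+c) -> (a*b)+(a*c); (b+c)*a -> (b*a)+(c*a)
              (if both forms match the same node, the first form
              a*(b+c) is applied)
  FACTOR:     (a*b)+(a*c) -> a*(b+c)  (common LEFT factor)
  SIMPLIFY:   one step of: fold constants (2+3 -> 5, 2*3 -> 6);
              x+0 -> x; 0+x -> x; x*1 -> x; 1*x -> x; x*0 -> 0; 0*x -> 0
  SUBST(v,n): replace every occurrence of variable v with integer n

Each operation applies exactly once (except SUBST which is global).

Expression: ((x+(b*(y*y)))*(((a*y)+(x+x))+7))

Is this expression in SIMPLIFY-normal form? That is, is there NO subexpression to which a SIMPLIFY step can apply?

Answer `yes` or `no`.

Answer: yes

Derivation:
Expression: ((x+(b*(y*y)))*(((a*y)+(x+x))+7))
Scanning for simplifiable subexpressions (pre-order)...
  at root: ((x+(b*(y*y)))*(((a*y)+(x+x))+7)) (not simplifiable)
  at L: (x+(b*(y*y))) (not simplifiable)
  at LR: (b*(y*y)) (not simplifiable)
  at LRR: (y*y) (not simplifiable)
  at R: (((a*y)+(x+x))+7) (not simplifiable)
  at RL: ((a*y)+(x+x)) (not simplifiable)
  at RLL: (a*y) (not simplifiable)
  at RLR: (x+x) (not simplifiable)
Result: no simplifiable subexpression found -> normal form.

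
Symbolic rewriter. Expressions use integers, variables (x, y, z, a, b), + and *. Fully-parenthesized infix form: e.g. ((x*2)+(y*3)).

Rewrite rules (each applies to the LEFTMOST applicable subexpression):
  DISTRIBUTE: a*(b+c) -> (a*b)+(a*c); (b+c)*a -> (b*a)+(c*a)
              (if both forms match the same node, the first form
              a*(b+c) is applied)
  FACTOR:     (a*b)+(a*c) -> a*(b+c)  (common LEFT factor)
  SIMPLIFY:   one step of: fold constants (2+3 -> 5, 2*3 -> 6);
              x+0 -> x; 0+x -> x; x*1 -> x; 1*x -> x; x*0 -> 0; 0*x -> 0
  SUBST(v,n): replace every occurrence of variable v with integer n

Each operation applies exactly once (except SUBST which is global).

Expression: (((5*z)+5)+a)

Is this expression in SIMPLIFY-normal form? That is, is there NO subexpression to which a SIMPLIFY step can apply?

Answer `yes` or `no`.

Expression: (((5*z)+5)+a)
Scanning for simplifiable subexpressions (pre-order)...
  at root: (((5*z)+5)+a) (not simplifiable)
  at L: ((5*z)+5) (not simplifiable)
  at LL: (5*z) (not simplifiable)
Result: no simplifiable subexpression found -> normal form.

Answer: yes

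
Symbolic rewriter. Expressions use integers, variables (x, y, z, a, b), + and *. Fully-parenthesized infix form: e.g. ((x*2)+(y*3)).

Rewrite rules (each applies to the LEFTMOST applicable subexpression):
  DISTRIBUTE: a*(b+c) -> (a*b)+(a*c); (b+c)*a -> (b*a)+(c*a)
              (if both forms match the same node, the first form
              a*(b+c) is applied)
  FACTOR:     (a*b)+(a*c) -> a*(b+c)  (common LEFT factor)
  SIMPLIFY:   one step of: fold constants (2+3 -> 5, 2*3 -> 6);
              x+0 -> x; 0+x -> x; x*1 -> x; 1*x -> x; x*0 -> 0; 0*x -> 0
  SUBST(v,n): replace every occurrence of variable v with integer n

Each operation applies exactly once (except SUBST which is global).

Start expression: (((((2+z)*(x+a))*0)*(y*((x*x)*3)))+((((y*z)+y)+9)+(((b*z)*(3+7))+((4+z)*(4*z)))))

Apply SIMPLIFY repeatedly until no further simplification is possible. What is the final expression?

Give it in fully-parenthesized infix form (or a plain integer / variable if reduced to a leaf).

Start: (((((2+z)*(x+a))*0)*(y*((x*x)*3)))+((((y*z)+y)+9)+(((b*z)*(3+7))+((4+z)*(4*z)))))
Step 1: at LL: (((2+z)*(x+a))*0) -> 0; overall: (((((2+z)*(x+a))*0)*(y*((x*x)*3)))+((((y*z)+y)+9)+(((b*z)*(3+7))+((4+z)*(4*z))))) -> ((0*(y*((x*x)*3)))+((((y*z)+y)+9)+(((b*z)*(3+7))+((4+z)*(4*z)))))
Step 2: at L: (0*(y*((x*x)*3))) -> 0; overall: ((0*(y*((x*x)*3)))+((((y*z)+y)+9)+(((b*z)*(3+7))+((4+z)*(4*z))))) -> (0+((((y*z)+y)+9)+(((b*z)*(3+7))+((4+z)*(4*z)))))
Step 3: at root: (0+((((y*z)+y)+9)+(((b*z)*(3+7))+((4+z)*(4*z))))) -> ((((y*z)+y)+9)+(((b*z)*(3+7))+((4+z)*(4*z)))); overall: (0+((((y*z)+y)+9)+(((b*z)*(3+7))+((4+z)*(4*z))))) -> ((((y*z)+y)+9)+(((b*z)*(3+7))+((4+z)*(4*z))))
Step 4: at RLR: (3+7) -> 10; overall: ((((y*z)+y)+9)+(((b*z)*(3+7))+((4+z)*(4*z)))) -> ((((y*z)+y)+9)+(((b*z)*10)+((4+z)*(4*z))))
Fixed point: ((((y*z)+y)+9)+(((b*z)*10)+((4+z)*(4*z))))

Answer: ((((y*z)+y)+9)+(((b*z)*10)+((4+z)*(4*z))))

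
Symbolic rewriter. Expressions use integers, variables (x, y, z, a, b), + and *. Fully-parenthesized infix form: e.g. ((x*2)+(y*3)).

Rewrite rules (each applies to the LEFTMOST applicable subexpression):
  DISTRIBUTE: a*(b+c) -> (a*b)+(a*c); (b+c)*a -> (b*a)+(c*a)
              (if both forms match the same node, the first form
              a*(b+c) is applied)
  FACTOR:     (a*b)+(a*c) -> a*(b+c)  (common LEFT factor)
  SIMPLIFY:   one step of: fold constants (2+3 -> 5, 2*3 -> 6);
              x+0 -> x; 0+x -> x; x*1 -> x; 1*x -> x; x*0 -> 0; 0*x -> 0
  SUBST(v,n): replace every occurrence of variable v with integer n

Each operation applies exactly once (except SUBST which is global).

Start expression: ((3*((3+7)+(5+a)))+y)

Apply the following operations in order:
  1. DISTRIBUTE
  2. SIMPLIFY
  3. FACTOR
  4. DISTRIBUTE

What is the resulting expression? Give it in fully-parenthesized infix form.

Answer: (((3*10)+(3*(5+a)))+y)

Derivation:
Start: ((3*((3+7)+(5+a)))+y)
Apply DISTRIBUTE at L (target: (3*((3+7)+(5+a)))): ((3*((3+7)+(5+a)))+y) -> (((3*(3+7))+(3*(5+a)))+y)
Apply SIMPLIFY at LLR (target: (3+7)): (((3*(3+7))+(3*(5+a)))+y) -> (((3*10)+(3*(5+a)))+y)
Apply FACTOR at L (target: ((3*10)+(3*(5+a)))): (((3*10)+(3*(5+a)))+y) -> ((3*(10+(5+a)))+y)
Apply DISTRIBUTE at L (target: (3*(10+(5+a)))): ((3*(10+(5+a)))+y) -> (((3*10)+(3*(5+a)))+y)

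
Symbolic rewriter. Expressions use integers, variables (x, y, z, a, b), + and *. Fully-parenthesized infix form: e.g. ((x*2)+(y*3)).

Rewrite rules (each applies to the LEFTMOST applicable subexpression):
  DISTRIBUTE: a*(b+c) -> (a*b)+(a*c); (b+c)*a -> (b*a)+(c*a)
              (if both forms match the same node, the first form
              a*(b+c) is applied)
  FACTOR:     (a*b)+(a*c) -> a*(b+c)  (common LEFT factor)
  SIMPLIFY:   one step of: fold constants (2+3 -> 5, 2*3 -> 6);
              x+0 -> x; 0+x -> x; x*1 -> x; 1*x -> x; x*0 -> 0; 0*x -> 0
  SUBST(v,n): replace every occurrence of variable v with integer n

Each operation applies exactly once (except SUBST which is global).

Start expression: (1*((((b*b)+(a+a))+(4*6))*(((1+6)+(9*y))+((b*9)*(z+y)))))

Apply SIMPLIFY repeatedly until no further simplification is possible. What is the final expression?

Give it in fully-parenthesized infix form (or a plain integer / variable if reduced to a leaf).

Answer: ((((b*b)+(a+a))+24)*((7+(9*y))+((b*9)*(z+y))))

Derivation:
Start: (1*((((b*b)+(a+a))+(4*6))*(((1+6)+(9*y))+((b*9)*(z+y)))))
Step 1: at root: (1*((((b*b)+(a+a))+(4*6))*(((1+6)+(9*y))+((b*9)*(z+y))))) -> ((((b*b)+(a+a))+(4*6))*(((1+6)+(9*y))+((b*9)*(z+y)))); overall: (1*((((b*b)+(a+a))+(4*6))*(((1+6)+(9*y))+((b*9)*(z+y))))) -> ((((b*b)+(a+a))+(4*6))*(((1+6)+(9*y))+((b*9)*(z+y))))
Step 2: at LR: (4*6) -> 24; overall: ((((b*b)+(a+a))+(4*6))*(((1+6)+(9*y))+((b*9)*(z+y)))) -> ((((b*b)+(a+a))+24)*(((1+6)+(9*y))+((b*9)*(z+y))))
Step 3: at RLL: (1+6) -> 7; overall: ((((b*b)+(a+a))+24)*(((1+6)+(9*y))+((b*9)*(z+y)))) -> ((((b*b)+(a+a))+24)*((7+(9*y))+((b*9)*(z+y))))
Fixed point: ((((b*b)+(a+a))+24)*((7+(9*y))+((b*9)*(z+y))))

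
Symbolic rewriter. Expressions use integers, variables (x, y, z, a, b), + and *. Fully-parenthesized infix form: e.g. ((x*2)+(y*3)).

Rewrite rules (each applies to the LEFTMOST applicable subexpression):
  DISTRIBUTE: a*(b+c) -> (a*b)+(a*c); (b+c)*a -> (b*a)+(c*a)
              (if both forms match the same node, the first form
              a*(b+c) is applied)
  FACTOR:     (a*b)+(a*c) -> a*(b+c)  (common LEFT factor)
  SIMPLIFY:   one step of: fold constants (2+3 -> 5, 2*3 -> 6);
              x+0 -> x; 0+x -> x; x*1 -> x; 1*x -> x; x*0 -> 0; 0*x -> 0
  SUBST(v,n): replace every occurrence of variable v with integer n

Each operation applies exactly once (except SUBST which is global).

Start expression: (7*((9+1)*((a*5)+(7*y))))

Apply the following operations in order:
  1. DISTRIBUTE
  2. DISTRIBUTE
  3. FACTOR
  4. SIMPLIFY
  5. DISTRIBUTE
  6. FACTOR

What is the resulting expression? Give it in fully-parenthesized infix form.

Start: (7*((9+1)*((a*5)+(7*y))))
Apply DISTRIBUTE at R (target: ((9+1)*((a*5)+(7*y)))): (7*((9+1)*((a*5)+(7*y)))) -> (7*(((9+1)*(a*5))+((9+1)*(7*y))))
Apply DISTRIBUTE at root (target: (7*(((9+1)*(a*5))+((9+1)*(7*y))))): (7*(((9+1)*(a*5))+((9+1)*(7*y)))) -> ((7*((9+1)*(a*5)))+(7*((9+1)*(7*y))))
Apply FACTOR at root (target: ((7*((9+1)*(a*5)))+(7*((9+1)*(7*y))))): ((7*((9+1)*(a*5)))+(7*((9+1)*(7*y)))) -> (7*(((9+1)*(a*5))+((9+1)*(7*y))))
Apply SIMPLIFY at RLL (target: (9+1)): (7*(((9+1)*(a*5))+((9+1)*(7*y)))) -> (7*((10*(a*5))+((9+1)*(7*y))))
Apply DISTRIBUTE at root (target: (7*((10*(a*5))+((9+1)*(7*y))))): (7*((10*(a*5))+((9+1)*(7*y)))) -> ((7*(10*(a*5)))+(7*((9+1)*(7*y))))
Apply FACTOR at root (target: ((7*(10*(a*5)))+(7*((9+1)*(7*y))))): ((7*(10*(a*5)))+(7*((9+1)*(7*y)))) -> (7*((10*(a*5))+((9+1)*(7*y))))

Answer: (7*((10*(a*5))+((9+1)*(7*y))))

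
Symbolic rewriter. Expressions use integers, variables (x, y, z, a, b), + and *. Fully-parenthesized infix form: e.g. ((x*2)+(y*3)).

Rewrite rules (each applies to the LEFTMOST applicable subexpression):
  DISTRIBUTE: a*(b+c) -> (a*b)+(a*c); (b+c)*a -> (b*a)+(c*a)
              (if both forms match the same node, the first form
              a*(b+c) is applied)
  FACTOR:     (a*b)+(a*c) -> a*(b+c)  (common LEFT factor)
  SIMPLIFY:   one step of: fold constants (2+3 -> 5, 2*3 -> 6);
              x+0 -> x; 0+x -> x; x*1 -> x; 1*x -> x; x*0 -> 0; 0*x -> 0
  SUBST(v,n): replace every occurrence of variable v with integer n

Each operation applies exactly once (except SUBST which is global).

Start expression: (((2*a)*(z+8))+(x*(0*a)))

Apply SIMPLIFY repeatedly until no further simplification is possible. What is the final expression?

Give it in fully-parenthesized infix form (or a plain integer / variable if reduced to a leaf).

Start: (((2*a)*(z+8))+(x*(0*a)))
Step 1: at RR: (0*a) -> 0; overall: (((2*a)*(z+8))+(x*(0*a))) -> (((2*a)*(z+8))+(x*0))
Step 2: at R: (x*0) -> 0; overall: (((2*a)*(z+8))+(x*0)) -> (((2*a)*(z+8))+0)
Step 3: at root: (((2*a)*(z+8))+0) -> ((2*a)*(z+8)); overall: (((2*a)*(z+8))+0) -> ((2*a)*(z+8))
Fixed point: ((2*a)*(z+8))

Answer: ((2*a)*(z+8))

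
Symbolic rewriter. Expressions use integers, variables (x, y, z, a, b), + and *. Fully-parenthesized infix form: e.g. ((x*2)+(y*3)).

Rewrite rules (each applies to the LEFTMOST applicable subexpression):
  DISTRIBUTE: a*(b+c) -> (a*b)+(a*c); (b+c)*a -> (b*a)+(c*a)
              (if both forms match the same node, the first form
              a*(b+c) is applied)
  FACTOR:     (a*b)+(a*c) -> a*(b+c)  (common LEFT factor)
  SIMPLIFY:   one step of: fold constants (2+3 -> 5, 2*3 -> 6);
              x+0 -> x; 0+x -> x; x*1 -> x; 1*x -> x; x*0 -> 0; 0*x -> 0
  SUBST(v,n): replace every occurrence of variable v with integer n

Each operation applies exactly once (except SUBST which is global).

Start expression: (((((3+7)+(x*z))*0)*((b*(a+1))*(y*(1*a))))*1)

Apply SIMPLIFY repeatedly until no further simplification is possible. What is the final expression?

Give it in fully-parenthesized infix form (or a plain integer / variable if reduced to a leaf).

Answer: 0

Derivation:
Start: (((((3+7)+(x*z))*0)*((b*(a+1))*(y*(1*a))))*1)
Step 1: at root: (((((3+7)+(x*z))*0)*((b*(a+1))*(y*(1*a))))*1) -> ((((3+7)+(x*z))*0)*((b*(a+1))*(y*(1*a)))); overall: (((((3+7)+(x*z))*0)*((b*(a+1))*(y*(1*a))))*1) -> ((((3+7)+(x*z))*0)*((b*(a+1))*(y*(1*a))))
Step 2: at L: (((3+7)+(x*z))*0) -> 0; overall: ((((3+7)+(x*z))*0)*((b*(a+1))*(y*(1*a)))) -> (0*((b*(a+1))*(y*(1*a))))
Step 3: at root: (0*((b*(a+1))*(y*(1*a)))) -> 0; overall: (0*((b*(a+1))*(y*(1*a)))) -> 0
Fixed point: 0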